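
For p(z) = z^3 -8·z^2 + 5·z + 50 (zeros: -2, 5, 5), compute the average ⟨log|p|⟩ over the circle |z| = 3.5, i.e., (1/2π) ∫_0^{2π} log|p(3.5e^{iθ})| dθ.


Zeros: -2, 5, 5; r = 3.5.
Inside |z| < r: -2. Outside (|z| ≥ r): 5, 5.
p(0) = 50, so log|p(0)| = log(50) = 3.9120.
Apply Jensen: I(r) = log|p(0)| + Σ_k log(r/|z_k|), summed over zeros inside |z| < r.
  log(r/|z_k|) for z_k = -2: log(3.5/2) = 0.5596
  Outside zeros (5, 5) contribute nothing to the Jensen sum.
Sum over inside zeros: 0.5596.
I(r) = log|p(0)| + (inside sum) = 3.9120 + 0.5596 = 4.4716.
Note: since some zeros are outside |z| ≤ r, the simplified n·log(r) form does NOT apply — only the inside zeros contribute.

I(r) ≈ 4.4716.


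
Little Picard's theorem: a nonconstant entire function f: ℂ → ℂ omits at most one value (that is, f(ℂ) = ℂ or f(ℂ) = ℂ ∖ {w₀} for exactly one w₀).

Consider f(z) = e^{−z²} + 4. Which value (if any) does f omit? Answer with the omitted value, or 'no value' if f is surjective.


Little Picard bounds the complement of f(ℂ) to at most one point.
The exponent g(z) = −z² is a nonconstant polynomial, hence surjective onto ℂ. So e^{g(z)} takes every value in {e^w : w ∈ ℂ} = ℂ ∖ {0}. Adding 4 shifts the range to ℂ ∖ {4}. f omits exactly 4.

Omitted value: 4.


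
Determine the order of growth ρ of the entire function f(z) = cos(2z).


cos(w) is a linear combination of e^{iw} and e^{−iw} (or e^w, e^{−w} in the hyperbolic case), so |cos(w)| ≤ e^{|w|}. With w = 2z, |w| ≤ 2|z| + 0 = 2r + 0 on |z| = r, giving M(r) ≤ e^{2r + 0}, so ρ ≤ 1. On a suitable ray (z = it for sin/cos; z = t for sinh/cosh, t real → ∞), |cos(2z)| grows like e^{2|t|}/2, so ρ ≥ 1. Hence ρ = 1.
Therefore ρ = 1.

Order ρ = 1.


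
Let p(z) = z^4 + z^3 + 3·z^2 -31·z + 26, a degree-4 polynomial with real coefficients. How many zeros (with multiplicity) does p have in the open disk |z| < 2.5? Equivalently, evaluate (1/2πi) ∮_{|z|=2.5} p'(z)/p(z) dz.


The zeros of p are: 1, 2, (-2 + 3i), (-2 - 3i).
Their magnitudes are: 1, 2, 3.606, 3.606.
Zeros with |z| < R = 2.5: 1, 2.
Count = 2.
By the argument principle, (1/2πi) ∮_{|z|=R} p'(z)/p(z) dz equals exactly this count.

Number of zeros inside |z| < 2.5: 2.


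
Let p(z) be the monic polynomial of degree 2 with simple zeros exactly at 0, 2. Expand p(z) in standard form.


The polynomial is p(z) = ∏_{α ∈ S} (z − α), where S = {0, 2}.
Expanding the product yields: p(z) = z^2 -2·z.
The resulting polynomial has degree 2 and real coefficients as required.

p(z) = z^2 -2·z.


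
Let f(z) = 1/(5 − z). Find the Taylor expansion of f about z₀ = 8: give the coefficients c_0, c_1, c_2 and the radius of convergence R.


Let w = z − z₀, so z = z₀ + w.
Then 5 − z = 5 − (z₀ + w) = (5 − z₀) − w = -3 − w.
f(z) = 1/(-3 − w) = (1/(-3)) · 1/(1 − w/(-3)) = Σ_{n≥0} w^n / (-3)^(n+1).
So c_n = 1/(-3)^(n+1):
  c_0 = 1/(-3)^1 = -1/3.
  c_1 = 1/(-3)^2 = 1/9.
  c_2 = 1/(-3)^3 = -1/27.
The series is valid for |w/d| < 1, i.e. |z − z₀| < |d|.
Radius of convergence: R = |5 − z₀| = |-3| = 3 (distance from z₀ to the singularity z = 5).

c_0 = -1/3, c_1 = 1/9, c_2 = -1/27; R = 3.


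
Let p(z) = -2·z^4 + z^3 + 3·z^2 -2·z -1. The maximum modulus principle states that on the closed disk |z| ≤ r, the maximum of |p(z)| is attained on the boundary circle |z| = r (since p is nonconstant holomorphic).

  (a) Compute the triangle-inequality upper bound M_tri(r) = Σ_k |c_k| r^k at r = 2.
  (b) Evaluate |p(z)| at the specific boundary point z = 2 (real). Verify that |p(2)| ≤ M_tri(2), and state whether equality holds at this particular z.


Coefficients: c_0 = -1, c_1 = -2, c_2 = 3, c_3 = 1, c_4 = -2. Radius r = 2.
Part (a). Triangle bound: M_tri(r) = Σ_k |c_k| r^k
  = |-1|·2^0 + |-2|·2^1 + |3|·2^2 + |1|·2^3 + |-2|·2^4
  = 1 + 4 + 12 + 8 + 32 = 57.
This bounds M(r) := max_{|z|=r} |p(z)| from above; equality holds iff all terms c_k z^k can be made to align in phase at a single z on |z|=r.
Part (b). At z = 2 (real, on the circle |z| = r):
  p(2) = (-1)·2^0 + (-2)·2^1 + (3)·2^2 + (1)·2^3 + (-2)·2^4 = -17.
  |p(2)| = 17.
Check: |p(2)| = 17 ≤ 57 = M_tri(2). ✓ Equality does not hold at z = 2 (the coefficients have mixed signs, so the terms do not all align in phase there).

M_tri(2) = 57; |p(2)| = 17; equality at z=2: no.


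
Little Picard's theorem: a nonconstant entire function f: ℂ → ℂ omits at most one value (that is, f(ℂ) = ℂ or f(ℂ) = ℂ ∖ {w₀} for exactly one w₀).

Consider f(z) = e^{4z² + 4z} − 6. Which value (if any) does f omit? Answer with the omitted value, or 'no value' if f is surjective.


Little Picard bounds the complement of f(ℂ) to at most one point.
The exponent g(z) = 4z² + 4z is a nonconstant polynomial, hence surjective onto ℂ. So e^{g(z)} takes every value in {e^w : w ∈ ℂ} = ℂ ∖ {0}. Adding -6 shifts the range to ℂ ∖ {-6}. f omits exactly -6.

Omitted value: -6.


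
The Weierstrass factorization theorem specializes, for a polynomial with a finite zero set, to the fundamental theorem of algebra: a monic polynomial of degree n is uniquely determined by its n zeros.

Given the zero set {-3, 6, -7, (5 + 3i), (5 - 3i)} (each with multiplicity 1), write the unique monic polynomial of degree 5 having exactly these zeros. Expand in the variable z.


The polynomial is p(z) = ∏_{α ∈ S} (z − α), where S = {-3, 6, -7, (5 + 3i), (5 - 3i)}.
Expanding the product yields: p(z) = z^5 -6·z^4 -45·z^3 + 400·z^2 -66·z -4284.
Note conjugate pairs combine to real quadratics: (z − (5+3i))(z − (5−3i)) = z² − 10z + 34.
The resulting polynomial has degree 5 and real coefficients as required.

p(z) = z^5 -6·z^4 -45·z^3 + 400·z^2 -66·z -4284.


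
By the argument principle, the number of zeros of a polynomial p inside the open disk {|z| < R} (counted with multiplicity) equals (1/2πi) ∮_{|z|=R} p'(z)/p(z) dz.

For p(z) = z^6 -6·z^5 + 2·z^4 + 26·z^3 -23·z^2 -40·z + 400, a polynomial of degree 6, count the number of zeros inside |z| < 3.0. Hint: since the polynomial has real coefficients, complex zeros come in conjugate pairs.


The zeros of p are: 4, (1 + 2i), (1 - 2i), 4, (-2 + 1i), (-2 - 1i).
Their magnitudes are: 4, 2.236, 2.236, 4, 2.236, 2.236.
Zeros with |z| < R = 3.0: (1 + 2i), (1 - 2i), (-2 + 1i), (-2 - 1i).
Count = 4.
By the argument principle, (1/2πi) ∮_{|z|=R} p'(z)/p(z) dz equals exactly this count.

Number of zeros inside |z| < 3.0: 4.


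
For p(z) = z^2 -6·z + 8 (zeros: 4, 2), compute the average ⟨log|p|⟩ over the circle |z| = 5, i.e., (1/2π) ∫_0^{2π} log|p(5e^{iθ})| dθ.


Zeros: 2, 4; r = 5.
Inside |z| < r: 2, 4. Outside (|z| ≥ r): ∅.
p(0) = 8, so log|p(0)| = log(8) = 2.0794.
Apply Jensen: I(r) = log|p(0)| + Σ_k log(r/|z_k|), summed over zeros inside |z| < r.
  log(r/|z_k|) for z_k = 4: log(5/4) = 0.2231
  log(r/|z_k|) for z_k = 2: log(5/2) = 0.9163
Sum over inside zeros: 1.1394.
I(r) = log|p(0)| + (inside sum) = 2.0794 + 1.1394 = 3.2189.
Closed form (all zeros inside, monic): I(r) = n·log(r) = 2·log(5) = 3.2189. ✓

I(r) ≈ 3.2189.


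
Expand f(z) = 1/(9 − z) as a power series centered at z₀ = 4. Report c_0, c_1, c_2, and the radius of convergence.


Let w = z − z₀, so z = z₀ + w.
Then 9 − z = 9 − (z₀ + w) = (9 − z₀) − w = 5 − w.
f(z) = 1/(5 − w) = (1/(5)) · 1/(1 − w/(5)) = Σ_{n≥0} w^n / (5)^(n+1).
So c_n = 1/(5)^(n+1):
  c_0 = 1/(5)^1 = 1/5.
  c_1 = 1/(5)^2 = 1/25.
  c_2 = 1/(5)^3 = 1/125.
The series is valid for |w/d| < 1, i.e. |z − z₀| < |d|.
Radius of convergence: R = |9 − z₀| = |5| = 5 (distance from z₀ to the singularity z = 9).

c_0 = 1/5, c_1 = 1/25, c_2 = 1/125; R = 5.


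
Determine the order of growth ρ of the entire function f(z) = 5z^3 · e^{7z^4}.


M(r) = max_{|z|=r} |5|·|z|^3·|e^{7z^4}| = 5·r^3 · e^{7r^4} (the factors attain their maxima compatibly on |z|=r). Then log M(r) = log 5 + 3·log r + 7r^4, dominated by the last term, so log log M(r) ~ 4·log r. The polynomial factor 5z^3 contributes only a log r term and does not affect the order. ρ = 4.
Therefore ρ = 4.

Order ρ = 4.


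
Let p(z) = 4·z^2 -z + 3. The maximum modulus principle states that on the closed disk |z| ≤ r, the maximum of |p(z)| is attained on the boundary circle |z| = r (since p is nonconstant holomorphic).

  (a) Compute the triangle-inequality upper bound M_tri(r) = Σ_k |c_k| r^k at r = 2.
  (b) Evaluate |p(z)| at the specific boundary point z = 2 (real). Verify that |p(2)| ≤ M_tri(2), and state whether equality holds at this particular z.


Coefficients: c_0 = 3, c_1 = -1, c_2 = 4. Radius r = 2.
Part (a). Triangle bound: M_tri(r) = Σ_k |c_k| r^k
  = |3|·2^0 + |-1|·2^1 + |4|·2^2
  = 3 + 2 + 16 = 21.
This bounds M(r) := max_{|z|=r} |p(z)| from above; equality holds iff all terms c_k z^k can be made to align in phase at a single z on |z|=r.
Part (b). At z = 2 (real, on the circle |z| = r):
  p(2) = (3)·2^0 + (-1)·2^1 + (4)·2^2 = 17.
  |p(2)| = 17.
Check: |p(2)| = 17 ≤ 21 = M_tri(2). ✓ Equality does not hold at z = 2 (the coefficients have mixed signs, so the terms do not all align in phase there).

M_tri(2) = 21; |p(2)| = 17; equality at z=2: no.


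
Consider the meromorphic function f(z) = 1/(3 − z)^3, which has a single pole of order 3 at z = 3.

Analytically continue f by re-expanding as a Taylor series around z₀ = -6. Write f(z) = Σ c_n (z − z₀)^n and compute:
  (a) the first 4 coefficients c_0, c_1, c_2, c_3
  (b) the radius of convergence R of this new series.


Let w = z − z₀, so z = z₀ + w.
Then 3 − z = 3 − (z₀ + w) = (3 − z₀) − w = 9 − w.
f(z) = 1/(9 − w)^3 = (1/(9)^3) · (1 − w/(9))^{−3}.
By the binomial series (1−u)^{−3} = Σ_{n≥0} C(n+2, 2) u^n for |u|<1, with u = w/(9):
  c_n = C(n+2, 2) / (9)^(n+3).
  c_0 = 1/(9)^3 = 1/729.
  c_1 = 3/(9)^4 = 1/2187.
  c_2 = 6/(9)^5 = 2/19683.
  c_3 = 10/(9)^6 = 10/531441.
The series is valid for |w/d| < 1, i.e. |z − z₀| < |d|.
Radius of convergence: R = |3 − z₀| = |9| = 9 (distance from z₀ to the singularity z = 3).

c_0 = 1/729, c_1 = 1/2187, c_2 = 2/19683, c_3 = 10/531441; R = 9.


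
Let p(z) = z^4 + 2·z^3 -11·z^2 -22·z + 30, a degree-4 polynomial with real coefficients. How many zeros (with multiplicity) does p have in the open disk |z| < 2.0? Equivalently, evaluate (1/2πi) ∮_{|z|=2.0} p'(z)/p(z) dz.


The zeros of p are: (-3 + 1i), (-3 - 1i), 3, 1.
Their magnitudes are: 3.162, 3.162, 3, 1.
Zeros with |z| < R = 2.0: 1.
Count = 1.
By the argument principle, (1/2πi) ∮_{|z|=R} p'(z)/p(z) dz equals exactly this count.

Number of zeros inside |z| < 2.0: 1.


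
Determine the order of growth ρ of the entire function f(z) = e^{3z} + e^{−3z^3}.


Each summand is entire of order 1 and 3 respectively (as in the single-exponential case). The order of a sum is at most the max of the orders, so ρ ≤ 3. For the lower bound: on |z|=r choose arg z so that -3z^3 is real positive; then |e^{-3z^3}| = e^{3r^3} while |e^{3z}| ≤ e^{3r^1} = o(e^{3r^3}). So |f| ≥ e^{3r^3}(1 − o(1)) and ρ ≥ 3. Hence ρ = max(1, 3) = 3.
Therefore ρ = 3.

Order ρ = 3.


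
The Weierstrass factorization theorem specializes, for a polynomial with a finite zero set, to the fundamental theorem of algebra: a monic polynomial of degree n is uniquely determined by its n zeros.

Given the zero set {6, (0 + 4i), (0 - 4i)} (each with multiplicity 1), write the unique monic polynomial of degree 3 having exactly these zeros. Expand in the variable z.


The polynomial is p(z) = ∏_{α ∈ S} (z − α), where S = {6, (0 + 4i), (0 - 4i)}.
Expanding the product yields: p(z) = z^3 -6·z^2 + 16·z -96.
Note conjugate pairs combine to real quadratics: (z − (0+4i))(z − (0−4i)) = z² + 16.
The resulting polynomial has degree 3 and real coefficients as required.

p(z) = z^3 -6·z^2 + 16·z -96.


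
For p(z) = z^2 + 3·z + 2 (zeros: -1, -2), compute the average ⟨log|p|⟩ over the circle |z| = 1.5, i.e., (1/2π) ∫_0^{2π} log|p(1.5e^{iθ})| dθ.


Zeros: -2, -1; r = 1.5.
Inside |z| < r: -1. Outside (|z| ≥ r): -2.
p(0) = 2, so log|p(0)| = log(2) = 0.6931.
Apply Jensen: I(r) = log|p(0)| + Σ_k log(r/|z_k|), summed over zeros inside |z| < r.
  log(r/|z_k|) for z_k = -1: log(1.5/1) = 0.4055
  Outside zeros (-2) contribute nothing to the Jensen sum.
Sum over inside zeros: 0.4055.
I(r) = log|p(0)| + (inside sum) = 0.6931 + 0.4055 = 1.0986.
Note: since some zeros are outside |z| ≤ r, the simplified n·log(r) form does NOT apply — only the inside zeros contribute.

I(r) ≈ 1.0986.


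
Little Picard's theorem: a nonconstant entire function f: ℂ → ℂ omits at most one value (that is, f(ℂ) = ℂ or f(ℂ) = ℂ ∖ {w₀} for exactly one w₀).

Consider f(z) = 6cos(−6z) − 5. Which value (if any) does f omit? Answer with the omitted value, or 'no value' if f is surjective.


Little Picard bounds the complement of f(ℂ) to at most one point.
cos is entire and surjective onto ℂ: for every w ∈ ℂ, cos(ζ) = w has a solution ζ ∈ ℂ (e.g., via the complex inverse arccos). With ζ = −6z this gives z = ζ/(-6). Then 6·cos(−6z) takes every value in 6·ℂ = ℂ, and adding -5 is a bijection of ℂ. So f is surjective and omits no value. (Note: only on the real line is cos bounded by [−1, 1].)

Omitted value: no value.


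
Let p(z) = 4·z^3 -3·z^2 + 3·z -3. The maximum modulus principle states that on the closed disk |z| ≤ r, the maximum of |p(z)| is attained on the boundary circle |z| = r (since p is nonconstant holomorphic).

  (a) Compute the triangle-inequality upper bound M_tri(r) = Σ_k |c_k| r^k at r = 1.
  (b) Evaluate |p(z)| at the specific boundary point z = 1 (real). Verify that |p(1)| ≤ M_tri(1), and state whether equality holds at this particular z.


Coefficients: c_0 = -3, c_1 = 3, c_2 = -3, c_3 = 4. Radius r = 1.
Part (a). Triangle bound: M_tri(r) = Σ_k |c_k| r^k
  = |-3|·1^0 + |3|·1^1 + |-3|·1^2 + |4|·1^3
  = 3 + 3 + 3 + 4 = 13.
This bounds M(r) := max_{|z|=r} |p(z)| from above; equality holds iff all terms c_k z^k can be made to align in phase at a single z on |z|=r.
Part (b). At z = 1 (real, on the circle |z| = r):
  p(1) = (-3)·1^0 + (3)·1^1 + (-3)·1^2 + (4)·1^3 = 1.
  |p(1)| = 1.
Check: |p(1)| = 1 ≤ 13 = M_tri(1). ✓ Equality does not hold at z = 1 (the coefficients have mixed signs, so the terms do not all align in phase there).

M_tri(1) = 13; |p(1)| = 1; equality at z=1: no.


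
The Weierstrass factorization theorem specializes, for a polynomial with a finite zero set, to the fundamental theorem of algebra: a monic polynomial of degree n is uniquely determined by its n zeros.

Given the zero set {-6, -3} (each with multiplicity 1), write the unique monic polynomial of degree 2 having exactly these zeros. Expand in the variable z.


The polynomial is p(z) = ∏_{α ∈ S} (z − α), where S = {-6, -3}.
Expanding the product yields: p(z) = z^2 + 9·z + 18.
The resulting polynomial has degree 2 and real coefficients as required.

p(z) = z^2 + 9·z + 18.


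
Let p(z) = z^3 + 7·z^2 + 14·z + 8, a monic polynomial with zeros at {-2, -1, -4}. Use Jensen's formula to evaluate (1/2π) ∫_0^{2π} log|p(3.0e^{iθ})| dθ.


Zeros: -4, -2, -1; r = 3.0.
Inside |z| < r: -2, -1. Outside (|z| ≥ r): -4.
p(0) = 8, so log|p(0)| = log(8) = 2.0794.
Apply Jensen: I(r) = log|p(0)| + Σ_k log(r/|z_k|), summed over zeros inside |z| < r.
  log(r/|z_k|) for z_k = -2: log(3.0/2) = 0.4055
  log(r/|z_k|) for z_k = -1: log(3.0/1) = 1.0986
  Outside zeros (-4) contribute nothing to the Jensen sum.
Sum over inside zeros: 1.5041.
I(r) = log|p(0)| + (inside sum) = 2.0794 + 1.5041 = 3.5835.
Note: since some zeros are outside |z| ≤ r, the simplified n·log(r) form does NOT apply — only the inside zeros contribute.

I(r) ≈ 3.5835.


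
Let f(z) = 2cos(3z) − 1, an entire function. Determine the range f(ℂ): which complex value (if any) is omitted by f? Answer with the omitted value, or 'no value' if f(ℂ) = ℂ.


Little Picard bounds the complement of f(ℂ) to at most one point.
cos is entire and surjective onto ℂ: for every w ∈ ℂ, cos(ζ) = w has a solution ζ ∈ ℂ (e.g., via the complex inverse arccos). With ζ = 3z this gives z = ζ/(3). Then 2·cos(3z) takes every value in 2·ℂ = ℂ, and adding -1 is a bijection of ℂ. So f is surjective and omits no value. (Note: only on the real line is cos bounded by [−1, 1].)

Omitted value: no value.


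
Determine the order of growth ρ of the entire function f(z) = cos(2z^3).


Write cos(w) = (e^{iw} ± e^{−iw})/(2 or 2i), so |cos(w)| ≤ e^{|w|}. With w = 2z^3, |w| ≤ 2r^3 + 0 on |z|=r, giving M(r) ≤ e^{2r^3 + 0} and ρ ≤ 3. For the lower bound, choose z on |z|=r with 2z^3 purely imaginary of modulus 2r^3; then |cos(2z^3)| grows like e^{2r^3}/2, so ρ ≥ 3. Hence ρ = 3.
Therefore ρ = 3.

Order ρ = 3.


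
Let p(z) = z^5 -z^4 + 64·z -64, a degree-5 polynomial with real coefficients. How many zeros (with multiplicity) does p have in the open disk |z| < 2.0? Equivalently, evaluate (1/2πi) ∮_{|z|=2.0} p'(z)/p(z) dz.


The zeros of p are: (2 + 2i), (2 - 2i), (-2 + 2i), (-2 - 2i), 1.
Their magnitudes are: 2.828, 2.828, 2.828, 2.828, 1.
Zeros with |z| < R = 2.0: 1.
Count = 1.
By the argument principle, (1/2πi) ∮_{|z|=R} p'(z)/p(z) dz equals exactly this count.

Number of zeros inside |z| < 2.0: 1.


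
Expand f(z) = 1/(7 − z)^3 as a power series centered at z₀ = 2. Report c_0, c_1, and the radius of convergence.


Let w = z − z₀, so z = z₀ + w.
Then 7 − z = 7 − (z₀ + w) = (7 − z₀) − w = 5 − w.
f(z) = 1/(5 − w)^3 = (1/(5)^3) · (1 − w/(5))^{−3}.
By the binomial series (1−u)^{−3} = Σ_{n≥0} C(n+2, 2) u^n for |u|<1, with u = w/(5):
  c_n = C(n+2, 2) / (5)^(n+3).
  c_0 = 1/(5)^3 = 1/125.
  c_1 = 3/(5)^4 = 3/625.
The series is valid for |w/d| < 1, i.e. |z − z₀| < |d|.
Radius of convergence: R = |7 − z₀| = |5| = 5 (distance from z₀ to the singularity z = 7).

c_0 = 1/125, c_1 = 3/625; R = 5.


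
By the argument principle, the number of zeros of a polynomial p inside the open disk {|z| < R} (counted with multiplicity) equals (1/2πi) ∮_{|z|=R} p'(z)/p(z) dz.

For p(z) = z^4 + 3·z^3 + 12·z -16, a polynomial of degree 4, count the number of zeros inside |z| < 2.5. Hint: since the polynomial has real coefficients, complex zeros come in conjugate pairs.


The zeros of p are: (0 + 2i), (0 - 2i), -4, 1.
Their magnitudes are: 2, 2, 4, 1.
Zeros with |z| < R = 2.5: (0 + 2i), (0 - 2i), 1.
Count = 3.
By the argument principle, (1/2πi) ∮_{|z|=R} p'(z)/p(z) dz equals exactly this count.

Number of zeros inside |z| < 2.5: 3.


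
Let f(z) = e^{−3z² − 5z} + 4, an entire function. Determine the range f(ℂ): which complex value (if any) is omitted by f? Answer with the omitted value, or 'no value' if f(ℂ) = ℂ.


Little Picard bounds the complement of f(ℂ) to at most one point.
The exponent g(z) = −3z² − 5z is a nonconstant polynomial, hence surjective onto ℂ. So e^{g(z)} takes every value in {e^w : w ∈ ℂ} = ℂ ∖ {0}. Adding 4 shifts the range to ℂ ∖ {4}. f omits exactly 4.

Omitted value: 4.


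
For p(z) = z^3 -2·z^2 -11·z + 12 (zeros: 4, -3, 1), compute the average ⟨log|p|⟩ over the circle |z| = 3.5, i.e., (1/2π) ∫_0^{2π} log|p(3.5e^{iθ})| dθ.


Zeros: -3, 1, 4; r = 3.5.
Inside |z| < r: -3, 1. Outside (|z| ≥ r): 4.
p(0) = 12, so log|p(0)| = log(12) = 2.4849.
Apply Jensen: I(r) = log|p(0)| + Σ_k log(r/|z_k|), summed over zeros inside |z| < r.
  log(r/|z_k|) for z_k = -3: log(3.5/3) = 0.1542
  log(r/|z_k|) for z_k = 1: log(3.5/1) = 1.2528
  Outside zeros (4) contribute nothing to the Jensen sum.
Sum over inside zeros: 1.4069.
I(r) = log|p(0)| + (inside sum) = 2.4849 + 1.4069 = 3.8918.
Note: since some zeros are outside |z| ≤ r, the simplified n·log(r) form does NOT apply — only the inside zeros contribute.

I(r) ≈ 3.8918.


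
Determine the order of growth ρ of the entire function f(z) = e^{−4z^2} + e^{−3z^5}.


Each summand is entire of order 2 and 5 respectively (as in the single-exponential case). The order of a sum is at most the max of the orders, so ρ ≤ 5. For the lower bound: on |z|=r choose arg z so that -3z^5 is real positive; then |e^{-3z^5}| = e^{3r^5} while |e^{-4z^2}| ≤ e^{4r^2} = o(e^{3r^5}). So |f| ≥ e^{3r^5}(1 − o(1)) and ρ ≥ 5. Hence ρ = max(2, 5) = 5.
Therefore ρ = 5.

Order ρ = 5.


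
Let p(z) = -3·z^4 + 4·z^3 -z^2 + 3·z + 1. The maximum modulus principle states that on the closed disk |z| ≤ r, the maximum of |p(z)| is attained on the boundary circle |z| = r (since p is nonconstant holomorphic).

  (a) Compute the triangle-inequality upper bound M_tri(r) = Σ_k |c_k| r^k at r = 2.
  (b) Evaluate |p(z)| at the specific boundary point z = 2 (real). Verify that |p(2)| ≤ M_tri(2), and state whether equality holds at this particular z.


Coefficients: c_0 = 1, c_1 = 3, c_2 = -1, c_3 = 4, c_4 = -3. Radius r = 2.
Part (a). Triangle bound: M_tri(r) = Σ_k |c_k| r^k
  = |1|·2^0 + |3|·2^1 + |-1|·2^2 + |4|·2^3 + |-3|·2^4
  = 1 + 6 + 4 + 32 + 48 = 91.
This bounds M(r) := max_{|z|=r} |p(z)| from above; equality holds iff all terms c_k z^k can be made to align in phase at a single z on |z|=r.
Part (b). At z = 2 (real, on the circle |z| = r):
  p(2) = (1)·2^0 + (3)·2^1 + (-1)·2^2 + (4)·2^3 + (-3)·2^4 = -13.
  |p(2)| = 13.
Check: |p(2)| = 13 ≤ 91 = M_tri(2). ✓ Equality does not hold at z = 2 (the coefficients have mixed signs, so the terms do not all align in phase there).

M_tri(2) = 91; |p(2)| = 13; equality at z=2: no.


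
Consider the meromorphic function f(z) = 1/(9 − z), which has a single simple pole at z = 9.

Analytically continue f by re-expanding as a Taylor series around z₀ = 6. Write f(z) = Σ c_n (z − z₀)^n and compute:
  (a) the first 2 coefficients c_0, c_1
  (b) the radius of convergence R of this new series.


Let w = z − z₀, so z = z₀ + w.
Then 9 − z = 9 − (z₀ + w) = (9 − z₀) − w = 3 − w.
f(z) = 1/(3 − w) = (1/(3)) · 1/(1 − w/(3)) = Σ_{n≥0} w^n / (3)^(n+1).
So c_n = 1/(3)^(n+1):
  c_0 = 1/(3)^1 = 1/3.
  c_1 = 1/(3)^2 = 1/9.
The series is valid for |w/d| < 1, i.e. |z − z₀| < |d|.
Radius of convergence: R = |9 − z₀| = |3| = 3 (distance from z₀ to the singularity z = 9).

c_0 = 1/3, c_1 = 1/9; R = 3.


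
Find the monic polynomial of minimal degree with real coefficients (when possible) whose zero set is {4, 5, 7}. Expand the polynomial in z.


The polynomial is p(z) = ∏_{α ∈ S} (z − α), where S = {4, 5, 7}.
Expanding the product yields: p(z) = z^3 -16·z^2 + 83·z -140.
The resulting polynomial has degree 3 and real coefficients as required.

p(z) = z^3 -16·z^2 + 83·z -140.


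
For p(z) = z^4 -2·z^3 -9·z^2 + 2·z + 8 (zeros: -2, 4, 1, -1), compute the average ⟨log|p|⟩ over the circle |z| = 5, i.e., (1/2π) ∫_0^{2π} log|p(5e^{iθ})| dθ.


Zeros: -2, -1, 1, 4; r = 5.
Inside |z| < r: -2, -1, 1, 4. Outside (|z| ≥ r): ∅.
p(0) = 8, so log|p(0)| = log(8) = 2.0794.
Apply Jensen: I(r) = log|p(0)| + Σ_k log(r/|z_k|), summed over zeros inside |z| < r.
  log(r/|z_k|) for z_k = -2: log(5/2) = 0.9163
  log(r/|z_k|) for z_k = 4: log(5/4) = 0.2231
  log(r/|z_k|) for z_k = 1: log(5/1) = 1.6094
  log(r/|z_k|) for z_k = -1: log(5/1) = 1.6094
Sum over inside zeros: 4.3583.
I(r) = log|p(0)| + (inside sum) = 2.0794 + 4.3583 = 6.4378.
Closed form (all zeros inside, monic): I(r) = n·log(r) = 4·log(5) = 6.4378. ✓

I(r) ≈ 6.4378.


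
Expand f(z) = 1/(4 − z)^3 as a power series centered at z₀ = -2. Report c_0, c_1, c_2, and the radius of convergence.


Let w = z − z₀, so z = z₀ + w.
Then 4 − z = 4 − (z₀ + w) = (4 − z₀) − w = 6 − w.
f(z) = 1/(6 − w)^3 = (1/(6)^3) · (1 − w/(6))^{−3}.
By the binomial series (1−u)^{−3} = Σ_{n≥0} C(n+2, 2) u^n for |u|<1, with u = w/(6):
  c_n = C(n+2, 2) / (6)^(n+3).
  c_0 = 1/(6)^3 = 1/216.
  c_1 = 3/(6)^4 = 1/432.
  c_2 = 6/(6)^5 = 1/1296.
The series is valid for |w/d| < 1, i.e. |z − z₀| < |d|.
Radius of convergence: R = |4 − z₀| = |6| = 6 (distance from z₀ to the singularity z = 4).

c_0 = 1/216, c_1 = 1/432, c_2 = 1/1296; R = 6.


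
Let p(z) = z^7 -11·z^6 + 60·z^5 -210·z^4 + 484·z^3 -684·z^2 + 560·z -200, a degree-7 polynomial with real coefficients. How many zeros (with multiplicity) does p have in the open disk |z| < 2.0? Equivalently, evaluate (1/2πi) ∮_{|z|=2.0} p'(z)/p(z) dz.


The zeros of p are: (1 + 1i), (1 - 1i), (1 + 3i), (1 - 3i), 1, (3 + 1i), (3 - 1i).
Their magnitudes are: 1.414, 1.414, 3.162, 3.162, 1, 3.162, 3.162.
Zeros with |z| < R = 2.0: (1 + 1i), (1 - 1i), 1.
Count = 3.
By the argument principle, (1/2πi) ∮_{|z|=R} p'(z)/p(z) dz equals exactly this count.

Number of zeros inside |z| < 2.0: 3.


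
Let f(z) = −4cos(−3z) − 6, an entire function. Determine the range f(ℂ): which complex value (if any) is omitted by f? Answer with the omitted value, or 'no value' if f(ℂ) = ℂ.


Little Picard bounds the complement of f(ℂ) to at most one point.
cos is entire and surjective onto ℂ: for every w ∈ ℂ, cos(ζ) = w has a solution ζ ∈ ℂ (e.g., via the complex inverse arccos). With ζ = −3z this gives z = ζ/(-3). Then -4·cos(−3z) takes every value in -4·ℂ = ℂ, and adding -6 is a bijection of ℂ. So f is surjective and omits no value. (Note: only on the real line is cos bounded by [−1, 1].)

Omitted value: no value.


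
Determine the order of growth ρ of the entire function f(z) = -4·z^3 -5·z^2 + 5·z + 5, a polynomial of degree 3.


|f(z)| ≤ Σ|c_k|·r^k = O(r^3) as r → ∞. Polynomial growth is O(e^{r^ε}) for every ε > 0 (since r^3/e^{r^ε} → 0), so ρ ≤ ε for all ε > 0, i.e. ρ = 0. Every nonconstant polynomial has order 0.
Therefore ρ = 0.

Order ρ = 0.


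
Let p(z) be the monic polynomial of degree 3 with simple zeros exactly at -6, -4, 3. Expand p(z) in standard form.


The polynomial is p(z) = ∏_{α ∈ S} (z − α), where S = {-6, -4, 3}.
Expanding the product yields: p(z) = z^3 + 7·z^2 -6·z -72.
The resulting polynomial has degree 3 and real coefficients as required.

p(z) = z^3 + 7·z^2 -6·z -72.


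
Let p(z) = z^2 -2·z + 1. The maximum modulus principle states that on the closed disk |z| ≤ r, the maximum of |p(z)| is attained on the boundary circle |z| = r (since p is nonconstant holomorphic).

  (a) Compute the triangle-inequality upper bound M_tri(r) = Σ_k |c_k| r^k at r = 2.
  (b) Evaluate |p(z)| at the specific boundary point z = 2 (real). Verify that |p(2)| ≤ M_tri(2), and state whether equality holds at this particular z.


Coefficients: c_0 = 1, c_1 = -2, c_2 = 1. Radius r = 2.
Part (a). Triangle bound: M_tri(r) = Σ_k |c_k| r^k
  = |1|·2^0 + |-2|·2^1 + |1|·2^2
  = 1 + 4 + 4 = 9.
This bounds M(r) := max_{|z|=r} |p(z)| from above; equality holds iff all terms c_k z^k can be made to align in phase at a single z on |z|=r.
Part (b). At z = 2 (real, on the circle |z| = r):
  p(2) = (1)·2^0 + (-2)·2^1 + (1)·2^2 = 1.
  |p(2)| = 1.
Check: |p(2)| = 1 ≤ 9 = M_tri(2). ✓ Equality does not hold at z = 2 (the coefficients have mixed signs, so the terms do not all align in phase there).

M_tri(2) = 9; |p(2)| = 1; equality at z=2: no.


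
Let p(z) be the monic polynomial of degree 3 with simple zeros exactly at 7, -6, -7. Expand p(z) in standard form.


The polynomial is p(z) = ∏_{α ∈ S} (z − α), where S = {7, -6, -7}.
Expanding the product yields: p(z) = z^3 + 6·z^2 -49·z -294.
The resulting polynomial has degree 3 and real coefficients as required.

p(z) = z^3 + 6·z^2 -49·z -294.


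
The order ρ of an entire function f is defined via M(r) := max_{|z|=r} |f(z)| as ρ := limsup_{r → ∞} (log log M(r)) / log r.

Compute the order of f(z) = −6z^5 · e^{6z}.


M(r) = max_{|z|=r} |-6|·|z|^5·|e^{6z}| = 6·r^5 · e^{6r^1} (the factors attain their maxima compatibly on |z|=r). Then log M(r) = log 6 + 5·log r + 6r^1, dominated by the last term, so log log M(r) ~ 1·log r. The polynomial factor -6z^5 contributes only a log r term and does not affect the order. ρ = 1.
Therefore ρ = 1.

Order ρ = 1.


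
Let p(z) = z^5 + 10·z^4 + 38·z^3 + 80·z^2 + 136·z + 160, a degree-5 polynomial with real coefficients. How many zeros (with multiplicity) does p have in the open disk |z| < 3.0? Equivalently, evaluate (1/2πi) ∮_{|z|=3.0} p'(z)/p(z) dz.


The zeros of p are: (-3 + 1i), (-3 - 1i), -4, (0 + 2i), (0 - 2i).
Their magnitudes are: 3.162, 3.162, 4, 2, 2.
Zeros with |z| < R = 3.0: (0 + 2i), (0 - 2i).
Count = 2.
By the argument principle, (1/2πi) ∮_{|z|=R} p'(z)/p(z) dz equals exactly this count.

Number of zeros inside |z| < 3.0: 2.


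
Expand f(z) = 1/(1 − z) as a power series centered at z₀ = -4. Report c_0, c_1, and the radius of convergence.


Let w = z − z₀, so z = z₀ + w.
Then 1 − z = 1 − (z₀ + w) = (1 − z₀) − w = 5 − w.
f(z) = 1/(5 − w) = (1/(5)) · 1/(1 − w/(5)) = Σ_{n≥0} w^n / (5)^(n+1).
So c_n = 1/(5)^(n+1):
  c_0 = 1/(5)^1 = 1/5.
  c_1 = 1/(5)^2 = 1/25.
The series is valid for |w/d| < 1, i.e. |z − z₀| < |d|.
Radius of convergence: R = |1 − z₀| = |5| = 5 (distance from z₀ to the singularity z = 1).

c_0 = 1/5, c_1 = 1/25; R = 5.


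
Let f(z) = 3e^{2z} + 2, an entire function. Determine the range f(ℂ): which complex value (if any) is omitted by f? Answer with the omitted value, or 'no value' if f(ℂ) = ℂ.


Little Picard bounds the complement of f(ℂ) to at most one point.
e^{2z} is never zero on ℂ, so 3·e^{2z} takes every value in ℂ ∖ {0}. Adding 2 shifts the range to ℂ ∖ {2}. Thus f omits exactly the value 2.

Omitted value: 2.


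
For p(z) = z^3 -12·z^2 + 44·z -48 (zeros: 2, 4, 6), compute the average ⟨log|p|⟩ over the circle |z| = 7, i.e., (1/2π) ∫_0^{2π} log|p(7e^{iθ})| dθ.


Zeros: 2, 4, 6; r = 7.
Inside |z| < r: 2, 4, 6. Outside (|z| ≥ r): ∅.
p(0) = -48, so log|p(0)| = log(48) = 3.8712.
Apply Jensen: I(r) = log|p(0)| + Σ_k log(r/|z_k|), summed over zeros inside |z| < r.
  log(r/|z_k|) for z_k = 2: log(7/2) = 1.2528
  log(r/|z_k|) for z_k = 4: log(7/4) = 0.5596
  log(r/|z_k|) for z_k = 6: log(7/6) = 0.1542
Sum over inside zeros: 1.9665.
I(r) = log|p(0)| + (inside sum) = 3.8712 + 1.9665 = 5.8377.
Closed form (all zeros inside, monic): I(r) = n·log(r) = 3·log(7) = 5.8377. ✓

I(r) ≈ 5.8377.


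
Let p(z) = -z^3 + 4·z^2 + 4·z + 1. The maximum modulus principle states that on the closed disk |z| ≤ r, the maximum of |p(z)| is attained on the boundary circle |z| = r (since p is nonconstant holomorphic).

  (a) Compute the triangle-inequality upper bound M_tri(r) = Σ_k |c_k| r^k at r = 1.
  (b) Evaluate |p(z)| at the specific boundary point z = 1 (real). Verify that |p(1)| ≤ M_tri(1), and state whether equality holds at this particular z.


Coefficients: c_0 = 1, c_1 = 4, c_2 = 4, c_3 = -1. Radius r = 1.
Part (a). Triangle bound: M_tri(r) = Σ_k |c_k| r^k
  = |1|·1^0 + |4|·1^1 + |4|·1^2 + |-1|·1^3
  = 1 + 4 + 4 + 1 = 10.
This bounds M(r) := max_{|z|=r} |p(z)| from above; equality holds iff all terms c_k z^k can be made to align in phase at a single z on |z|=r.
Part (b). At z = 1 (real, on the circle |z| = r):
  p(1) = (1)·1^0 + (4)·1^1 + (4)·1^2 + (-1)·1^3 = 8.
  |p(1)| = 8.
Check: |p(1)| = 8 ≤ 10 = M_tri(1). ✓ Equality does not hold at z = 1 (the coefficients have mixed signs, so the terms do not all align in phase there).

M_tri(1) = 10; |p(1)| = 8; equality at z=1: no.


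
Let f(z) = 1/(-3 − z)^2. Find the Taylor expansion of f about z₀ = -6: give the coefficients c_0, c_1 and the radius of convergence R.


Let w = z − z₀, so z = z₀ + w.
Then -3 − z = -3 − (z₀ + w) = (-3 − z₀) − w = 3 − w.
f(z) = 1/(3 − w)^2 = (1/(3)^2) · (1 − w/(3))^{−2}.
By the binomial series (1−u)^{−2} = Σ_{n≥0} C(n+1, 1) u^n for |u|<1, with u = w/(3):
  c_n = C(n+1, 1) / (3)^(n+2).
  c_0 = 1/(3)^2 = 1/9.
  c_1 = 2/(3)^3 = 2/27.
The series is valid for |w/d| < 1, i.e. |z − z₀| < |d|.
Radius of convergence: R = |-3 − z₀| = |3| = 3 (distance from z₀ to the singularity z = -3).

c_0 = 1/9, c_1 = 2/27; R = 3.


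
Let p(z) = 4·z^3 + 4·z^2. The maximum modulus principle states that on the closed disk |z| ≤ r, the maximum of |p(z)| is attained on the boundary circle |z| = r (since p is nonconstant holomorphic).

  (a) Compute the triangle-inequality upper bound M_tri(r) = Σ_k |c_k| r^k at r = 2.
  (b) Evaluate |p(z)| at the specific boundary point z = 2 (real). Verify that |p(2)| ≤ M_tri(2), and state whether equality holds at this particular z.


Coefficients: c_0 = 0, c_1 = 0, c_2 = 4, c_3 = 4. Radius r = 2.
Part (a). Triangle bound: M_tri(r) = Σ_k |c_k| r^k
  = |0|·2^0 + |0|·2^1 + |4|·2^2 + |4|·2^3
  = 0 + 0 + 16 + 32 = 48.
This bounds M(r) := max_{|z|=r} |p(z)| from above; equality holds iff all terms c_k z^k can be made to align in phase at a single z on |z|=r.
Part (b). At z = 2 (real, on the circle |z| = r):
  p(2) = (0)·2^0 + (0)·2^1 + (4)·2^2 + (4)·2^3 = 48.
  |p(2)| = 48.
Since all nonzero coefficients share the same sign, |p(2)| = 48 = M_tri(2); the triangle bound is attained at z = 2, so in fact M(r) = 48.

M_tri(2) = 48; |p(2)| = 48; equality at z=2: yes.


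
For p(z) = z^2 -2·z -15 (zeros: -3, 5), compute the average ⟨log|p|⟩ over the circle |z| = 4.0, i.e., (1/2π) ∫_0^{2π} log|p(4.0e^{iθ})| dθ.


Zeros: -3, 5; r = 4.0.
Inside |z| < r: -3. Outside (|z| ≥ r): 5.
p(0) = -15, so log|p(0)| = log(15) = 2.7081.
Apply Jensen: I(r) = log|p(0)| + Σ_k log(r/|z_k|), summed over zeros inside |z| < r.
  log(r/|z_k|) for z_k = -3: log(4.0/3) = 0.2877
  Outside zeros (5) contribute nothing to the Jensen sum.
Sum over inside zeros: 0.2877.
I(r) = log|p(0)| + (inside sum) = 2.7081 + 0.2877 = 2.9957.
Note: since some zeros are outside |z| ≤ r, the simplified n·log(r) form does NOT apply — only the inside zeros contribute.

I(r) ≈ 2.9957.


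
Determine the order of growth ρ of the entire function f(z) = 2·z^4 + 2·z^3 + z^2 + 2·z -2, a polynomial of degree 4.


|f(z)| ≤ Σ|c_k|·r^k = O(r^4) as r → ∞. Polynomial growth is O(e^{r^ε}) for every ε > 0 (since r^4/e^{r^ε} → 0), so ρ ≤ ε for all ε > 0, i.e. ρ = 0. Every nonconstant polynomial has order 0.
Therefore ρ = 0.

Order ρ = 0.


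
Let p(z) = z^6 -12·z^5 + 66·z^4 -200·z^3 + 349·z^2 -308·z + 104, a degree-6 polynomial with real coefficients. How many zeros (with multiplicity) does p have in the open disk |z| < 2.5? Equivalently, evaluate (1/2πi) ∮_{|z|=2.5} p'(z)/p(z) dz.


The zeros of p are: (2 + 2i), (2 - 2i), 1, 1, (3 + 2i), (3 - 2i).
Their magnitudes are: 2.828, 2.828, 1, 1, 3.606, 3.606.
Zeros with |z| < R = 2.5: 1, 1.
Count = 2.
By the argument principle, (1/2πi) ∮_{|z|=R} p'(z)/p(z) dz equals exactly this count.

Number of zeros inside |z| < 2.5: 2.


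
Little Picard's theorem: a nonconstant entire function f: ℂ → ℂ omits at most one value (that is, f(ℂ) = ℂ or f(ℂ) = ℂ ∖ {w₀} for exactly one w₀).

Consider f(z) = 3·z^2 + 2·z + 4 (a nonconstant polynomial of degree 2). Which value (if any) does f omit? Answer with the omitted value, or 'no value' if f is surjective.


Little Picard bounds the complement of f(ℂ) to at most one point.
For every w ∈ ℂ, the equation p(z) − w = 0 is a nonconstant polynomial in z and hence has at least one root by the fundamental theorem of algebra. So p is surjective onto ℂ, omitting no value.

Omitted value: no value.


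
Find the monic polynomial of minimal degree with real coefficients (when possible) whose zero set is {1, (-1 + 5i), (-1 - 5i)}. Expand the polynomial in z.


The polynomial is p(z) = ∏_{α ∈ S} (z − α), where S = {1, (-1 + 5i), (-1 - 5i)}.
Expanding the product yields: p(z) = z^3 + z^2 + 24·z -26.
Note conjugate pairs combine to real quadratics: (z − (-1+5i))(z − (-1−5i)) = z² + 2z + 26.
The resulting polynomial has degree 3 and real coefficients as required.

p(z) = z^3 + z^2 + 24·z -26.


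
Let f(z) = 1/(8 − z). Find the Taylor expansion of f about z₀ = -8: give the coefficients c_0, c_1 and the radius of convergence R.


Let w = z − z₀, so z = z₀ + w.
Then 8 − z = 8 − (z₀ + w) = (8 − z₀) − w = 16 − w.
f(z) = 1/(16 − w) = (1/(16)) · 1/(1 − w/(16)) = Σ_{n≥0} w^n / (16)^(n+1).
So c_n = 1/(16)^(n+1):
  c_0 = 1/(16)^1 = 1/16.
  c_1 = 1/(16)^2 = 1/256.
The series is valid for |w/d| < 1, i.e. |z − z₀| < |d|.
Radius of convergence: R = |8 − z₀| = |16| = 16 (distance from z₀ to the singularity z = 8).

c_0 = 1/16, c_1 = 1/256; R = 16.


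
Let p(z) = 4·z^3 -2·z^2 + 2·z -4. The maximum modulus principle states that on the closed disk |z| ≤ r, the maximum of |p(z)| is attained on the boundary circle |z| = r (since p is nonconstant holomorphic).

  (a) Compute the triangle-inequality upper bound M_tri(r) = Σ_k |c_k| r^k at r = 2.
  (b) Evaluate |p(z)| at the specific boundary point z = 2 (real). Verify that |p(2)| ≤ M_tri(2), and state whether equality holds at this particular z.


Coefficients: c_0 = -4, c_1 = 2, c_2 = -2, c_3 = 4. Radius r = 2.
Part (a). Triangle bound: M_tri(r) = Σ_k |c_k| r^k
  = |-4|·2^0 + |2|·2^1 + |-2|·2^2 + |4|·2^3
  = 4 + 4 + 8 + 32 = 48.
This bounds M(r) := max_{|z|=r} |p(z)| from above; equality holds iff all terms c_k z^k can be made to align in phase at a single z on |z|=r.
Part (b). At z = 2 (real, on the circle |z| = r):
  p(2) = (-4)·2^0 + (2)·2^1 + (-2)·2^2 + (4)·2^3 = 24.
  |p(2)| = 24.
Check: |p(2)| = 24 ≤ 48 = M_tri(2). ✓ Equality does not hold at z = 2 (the coefficients have mixed signs, so the terms do not all align in phase there).

M_tri(2) = 48; |p(2)| = 24; equality at z=2: no.


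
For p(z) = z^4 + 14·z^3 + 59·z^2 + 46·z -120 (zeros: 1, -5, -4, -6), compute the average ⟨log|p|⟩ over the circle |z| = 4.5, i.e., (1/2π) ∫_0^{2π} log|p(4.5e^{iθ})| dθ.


Zeros: -6, -5, -4, 1; r = 4.5.
Inside |z| < r: -4, 1. Outside (|z| ≥ r): -6, -5.
p(0) = -120, so log|p(0)| = log(120) = 4.7875.
Apply Jensen: I(r) = log|p(0)| + Σ_k log(r/|z_k|), summed over zeros inside |z| < r.
  log(r/|z_k|) for z_k = 1: log(4.5/1) = 1.5041
  log(r/|z_k|) for z_k = -4: log(4.5/4) = 0.1178
  Outside zeros (-6, -5) contribute nothing to the Jensen sum.
Sum over inside zeros: 1.6219.
I(r) = log|p(0)| + (inside sum) = 4.7875 + 1.6219 = 6.4094.
Note: since some zeros are outside |z| ≤ r, the simplified n·log(r) form does NOT apply — only the inside zeros contribute.

I(r) ≈ 6.4094.


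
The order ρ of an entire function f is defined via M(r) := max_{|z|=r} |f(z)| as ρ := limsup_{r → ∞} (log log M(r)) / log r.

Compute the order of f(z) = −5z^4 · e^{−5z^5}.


M(r) = max_{|z|=r} |-5|·|z|^4·|e^{−5z^5}| = 5·r^4 · e^{5r^5} (the factors attain their maxima compatibly on |z|=r). Then log M(r) = log 5 + 4·log r + 5r^5, dominated by the last term, so log log M(r) ~ 5·log r. The polynomial factor -5z^4 contributes only a log r term and does not affect the order. ρ = 5.
Therefore ρ = 5.

Order ρ = 5.


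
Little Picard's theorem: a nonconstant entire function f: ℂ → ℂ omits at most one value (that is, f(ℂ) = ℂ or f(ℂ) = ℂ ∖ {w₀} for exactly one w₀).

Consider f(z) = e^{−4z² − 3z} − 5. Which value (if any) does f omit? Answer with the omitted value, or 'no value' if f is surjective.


Little Picard bounds the complement of f(ℂ) to at most one point.
The exponent g(z) = −4z² − 3z is a nonconstant polynomial, hence surjective onto ℂ. So e^{g(z)} takes every value in {e^w : w ∈ ℂ} = ℂ ∖ {0}. Adding -5 shifts the range to ℂ ∖ {-5}. f omits exactly -5.

Omitted value: -5.


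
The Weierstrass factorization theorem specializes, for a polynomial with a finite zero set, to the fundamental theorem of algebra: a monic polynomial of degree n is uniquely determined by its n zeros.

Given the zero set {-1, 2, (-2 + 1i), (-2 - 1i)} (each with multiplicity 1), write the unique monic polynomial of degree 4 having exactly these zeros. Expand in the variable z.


The polynomial is p(z) = ∏_{α ∈ S} (z − α), where S = {-1, 2, (-2 + 1i), (-2 - 1i)}.
Expanding the product yields: p(z) = z^4 + 3·z^3 -z^2 -13·z -10.
Note conjugate pairs combine to real quadratics: (z − (-2+1i))(z − (-2−1i)) = z² + 4z + 5.
The resulting polynomial has degree 4 and real coefficients as required.

p(z) = z^4 + 3·z^3 -z^2 -13·z -10.
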